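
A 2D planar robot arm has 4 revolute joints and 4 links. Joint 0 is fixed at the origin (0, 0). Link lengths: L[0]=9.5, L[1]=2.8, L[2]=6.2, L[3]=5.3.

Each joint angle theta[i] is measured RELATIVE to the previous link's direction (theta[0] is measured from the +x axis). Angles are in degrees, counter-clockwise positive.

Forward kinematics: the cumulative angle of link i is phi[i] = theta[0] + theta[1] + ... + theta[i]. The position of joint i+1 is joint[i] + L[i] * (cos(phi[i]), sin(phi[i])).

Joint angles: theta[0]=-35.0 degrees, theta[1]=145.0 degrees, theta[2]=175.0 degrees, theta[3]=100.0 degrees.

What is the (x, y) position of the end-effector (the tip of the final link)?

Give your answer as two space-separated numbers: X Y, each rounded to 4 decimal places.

Answer: 13.2324 -6.5667

Derivation:
joint[0] = (0.0000, 0.0000)  (base)
link 0: phi[0] = -35 = -35 deg
  cos(-35 deg) = 0.8192, sin(-35 deg) = -0.5736
  joint[1] = (0.0000, 0.0000) + 9.5 * (0.8192, -0.5736) = (0.0000 + 7.7819, 0.0000 + -5.4490) = (7.7819, -5.4490)
link 1: phi[1] = -35 + 145 = 110 deg
  cos(110 deg) = -0.3420, sin(110 deg) = 0.9397
  joint[2] = (7.7819, -5.4490) + 2.8 * (-0.3420, 0.9397) = (7.7819 + -0.9577, -5.4490 + 2.6311) = (6.8243, -2.8178)
link 2: phi[2] = -35 + 145 + 175 = 285 deg
  cos(285 deg) = 0.2588, sin(285 deg) = -0.9659
  joint[3] = (6.8243, -2.8178) + 6.2 * (0.2588, -0.9659) = (6.8243 + 1.6047, -2.8178 + -5.9887) = (8.4290, -8.8066)
link 3: phi[3] = -35 + 145 + 175 + 100 = 385 deg
  cos(385 deg) = 0.9063, sin(385 deg) = 0.4226
  joint[4] = (8.4290, -8.8066) + 5.3 * (0.9063, 0.4226) = (8.4290 + 4.8034, -8.8066 + 2.2399) = (13.2324, -6.5667)
End effector: (13.2324, -6.5667)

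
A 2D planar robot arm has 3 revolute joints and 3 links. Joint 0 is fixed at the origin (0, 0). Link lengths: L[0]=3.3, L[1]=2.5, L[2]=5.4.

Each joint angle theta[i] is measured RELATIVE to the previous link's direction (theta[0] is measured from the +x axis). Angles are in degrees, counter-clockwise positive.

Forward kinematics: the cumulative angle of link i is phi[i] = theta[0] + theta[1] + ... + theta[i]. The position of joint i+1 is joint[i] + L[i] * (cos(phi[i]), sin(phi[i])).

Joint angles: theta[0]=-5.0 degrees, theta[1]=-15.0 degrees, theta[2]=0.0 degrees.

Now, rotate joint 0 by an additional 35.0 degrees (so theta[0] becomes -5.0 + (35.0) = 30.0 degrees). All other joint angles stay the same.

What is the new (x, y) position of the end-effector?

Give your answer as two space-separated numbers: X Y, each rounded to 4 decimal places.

Answer: 10.4887 3.6947

Derivation:
joint[0] = (0.0000, 0.0000)  (base)
link 0: phi[0] = 30 = 30 deg
  cos(30 deg) = 0.8660, sin(30 deg) = 0.5000
  joint[1] = (0.0000, 0.0000) + 3.3 * (0.8660, 0.5000) = (0.0000 + 2.8579, 0.0000 + 1.6500) = (2.8579, 1.6500)
link 1: phi[1] = 30 + -15 = 15 deg
  cos(15 deg) = 0.9659, sin(15 deg) = 0.2588
  joint[2] = (2.8579, 1.6500) + 2.5 * (0.9659, 0.2588) = (2.8579 + 2.4148, 1.6500 + 0.6470) = (5.2727, 2.2970)
link 2: phi[2] = 30 + -15 + 0 = 15 deg
  cos(15 deg) = 0.9659, sin(15 deg) = 0.2588
  joint[3] = (5.2727, 2.2970) + 5.4 * (0.9659, 0.2588) = (5.2727 + 5.2160, 2.2970 + 1.3976) = (10.4887, 3.6947)
End effector: (10.4887, 3.6947)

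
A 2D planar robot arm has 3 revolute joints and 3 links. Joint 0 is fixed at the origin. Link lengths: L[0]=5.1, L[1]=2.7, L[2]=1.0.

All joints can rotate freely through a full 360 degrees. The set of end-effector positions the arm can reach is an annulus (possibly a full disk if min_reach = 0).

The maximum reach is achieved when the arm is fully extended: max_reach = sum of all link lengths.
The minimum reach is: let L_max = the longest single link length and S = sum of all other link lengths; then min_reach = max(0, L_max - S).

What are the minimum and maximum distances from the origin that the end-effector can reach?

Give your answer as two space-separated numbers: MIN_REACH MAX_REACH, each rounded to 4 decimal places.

Answer: 1.4000 8.8000

Derivation:
Link lengths: [5.1, 2.7, 1.0]
max_reach = 5.1 + 2.7 + 1 = 8.8
L_max = max([5.1, 2.7, 1.0]) = 5.1
S (sum of others) = 8.8 - 5.1 = 3.7
min_reach = max(0, 5.1 - 3.7) = max(0, 1.4) = 1.4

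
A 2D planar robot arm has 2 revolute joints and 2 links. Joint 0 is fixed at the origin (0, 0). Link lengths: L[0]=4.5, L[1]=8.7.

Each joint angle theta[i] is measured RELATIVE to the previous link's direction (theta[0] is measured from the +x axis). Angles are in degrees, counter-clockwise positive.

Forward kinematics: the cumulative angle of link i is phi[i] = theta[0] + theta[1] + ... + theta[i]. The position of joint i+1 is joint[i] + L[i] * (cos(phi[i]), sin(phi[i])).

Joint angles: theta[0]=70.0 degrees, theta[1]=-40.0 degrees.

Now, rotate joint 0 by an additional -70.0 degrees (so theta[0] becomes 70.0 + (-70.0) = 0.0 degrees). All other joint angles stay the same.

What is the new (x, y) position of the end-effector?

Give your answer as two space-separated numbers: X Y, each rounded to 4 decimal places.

Answer: 11.1646 -5.5923

Derivation:
joint[0] = (0.0000, 0.0000)  (base)
link 0: phi[0] = 0 = 0 deg
  cos(0 deg) = 1.0000, sin(0 deg) = 0.0000
  joint[1] = (0.0000, 0.0000) + 4.5 * (1.0000, 0.0000) = (0.0000 + 4.5000, 0.0000 + 0.0000) = (4.5000, 0.0000)
link 1: phi[1] = 0 + -40 = -40 deg
  cos(-40 deg) = 0.7660, sin(-40 deg) = -0.6428
  joint[2] = (4.5000, 0.0000) + 8.7 * (0.7660, -0.6428) = (4.5000 + 6.6646, 0.0000 + -5.5923) = (11.1646, -5.5923)
End effector: (11.1646, -5.5923)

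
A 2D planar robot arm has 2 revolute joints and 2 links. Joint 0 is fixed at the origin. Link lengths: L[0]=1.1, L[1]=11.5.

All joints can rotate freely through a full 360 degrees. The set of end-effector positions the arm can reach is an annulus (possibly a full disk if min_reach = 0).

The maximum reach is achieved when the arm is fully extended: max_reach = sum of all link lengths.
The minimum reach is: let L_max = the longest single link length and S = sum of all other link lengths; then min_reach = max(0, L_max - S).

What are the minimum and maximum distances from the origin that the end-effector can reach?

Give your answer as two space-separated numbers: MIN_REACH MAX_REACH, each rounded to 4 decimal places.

Answer: 10.4000 12.6000

Derivation:
Link lengths: [1.1, 11.5]
max_reach = 1.1 + 11.5 = 12.6
L_max = max([1.1, 11.5]) = 11.5
S (sum of others) = 12.6 - 11.5 = 1.1
min_reach = max(0, 11.5 - 1.1) = max(0, 10.4) = 10.4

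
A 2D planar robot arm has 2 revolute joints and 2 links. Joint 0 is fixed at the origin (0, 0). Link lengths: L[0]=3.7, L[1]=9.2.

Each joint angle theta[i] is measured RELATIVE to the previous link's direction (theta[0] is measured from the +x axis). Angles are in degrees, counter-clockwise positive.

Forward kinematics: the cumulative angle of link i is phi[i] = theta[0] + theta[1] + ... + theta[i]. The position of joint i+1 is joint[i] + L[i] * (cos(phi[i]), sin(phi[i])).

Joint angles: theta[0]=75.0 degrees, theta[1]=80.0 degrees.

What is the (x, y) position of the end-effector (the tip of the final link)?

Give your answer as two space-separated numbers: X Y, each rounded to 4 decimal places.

Answer: -7.3804 7.4620

Derivation:
joint[0] = (0.0000, 0.0000)  (base)
link 0: phi[0] = 75 = 75 deg
  cos(75 deg) = 0.2588, sin(75 deg) = 0.9659
  joint[1] = (0.0000, 0.0000) + 3.7 * (0.2588, 0.9659) = (0.0000 + 0.9576, 0.0000 + 3.5739) = (0.9576, 3.5739)
link 1: phi[1] = 75 + 80 = 155 deg
  cos(155 deg) = -0.9063, sin(155 deg) = 0.4226
  joint[2] = (0.9576, 3.5739) + 9.2 * (-0.9063, 0.4226) = (0.9576 + -8.3380, 3.5739 + 3.8881) = (-7.3804, 7.4620)
End effector: (-7.3804, 7.4620)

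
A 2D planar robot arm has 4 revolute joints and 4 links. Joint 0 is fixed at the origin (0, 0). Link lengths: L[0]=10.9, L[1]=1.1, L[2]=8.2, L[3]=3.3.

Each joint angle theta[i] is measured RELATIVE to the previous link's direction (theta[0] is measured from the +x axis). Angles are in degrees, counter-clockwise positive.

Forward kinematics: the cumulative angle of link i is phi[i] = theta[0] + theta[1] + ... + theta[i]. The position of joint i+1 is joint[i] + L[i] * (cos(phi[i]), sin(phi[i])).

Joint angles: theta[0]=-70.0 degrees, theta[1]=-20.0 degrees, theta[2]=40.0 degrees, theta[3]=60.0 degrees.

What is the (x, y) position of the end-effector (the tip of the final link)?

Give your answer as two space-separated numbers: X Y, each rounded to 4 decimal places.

Answer: 12.2487 -17.0512

Derivation:
joint[0] = (0.0000, 0.0000)  (base)
link 0: phi[0] = -70 = -70 deg
  cos(-70 deg) = 0.3420, sin(-70 deg) = -0.9397
  joint[1] = (0.0000, 0.0000) + 10.9 * (0.3420, -0.9397) = (0.0000 + 3.7280, 0.0000 + -10.2426) = (3.7280, -10.2426)
link 1: phi[1] = -70 + -20 = -90 deg
  cos(-90 deg) = 0.0000, sin(-90 deg) = -1.0000
  joint[2] = (3.7280, -10.2426) + 1.1 * (0.0000, -1.0000) = (3.7280 + 0.0000, -10.2426 + -1.1000) = (3.7280, -11.3426)
link 2: phi[2] = -70 + -20 + 40 = -50 deg
  cos(-50 deg) = 0.6428, sin(-50 deg) = -0.7660
  joint[3] = (3.7280, -11.3426) + 8.2 * (0.6428, -0.7660) = (3.7280 + 5.2709, -11.3426 + -6.2816) = (8.9989, -17.6242)
link 3: phi[3] = -70 + -20 + 40 + 60 = 10 deg
  cos(10 deg) = 0.9848, sin(10 deg) = 0.1736
  joint[4] = (8.9989, -17.6242) + 3.3 * (0.9848, 0.1736) = (8.9989 + 3.2499, -17.6242 + 0.5730) = (12.2487, -17.0512)
End effector: (12.2487, -17.0512)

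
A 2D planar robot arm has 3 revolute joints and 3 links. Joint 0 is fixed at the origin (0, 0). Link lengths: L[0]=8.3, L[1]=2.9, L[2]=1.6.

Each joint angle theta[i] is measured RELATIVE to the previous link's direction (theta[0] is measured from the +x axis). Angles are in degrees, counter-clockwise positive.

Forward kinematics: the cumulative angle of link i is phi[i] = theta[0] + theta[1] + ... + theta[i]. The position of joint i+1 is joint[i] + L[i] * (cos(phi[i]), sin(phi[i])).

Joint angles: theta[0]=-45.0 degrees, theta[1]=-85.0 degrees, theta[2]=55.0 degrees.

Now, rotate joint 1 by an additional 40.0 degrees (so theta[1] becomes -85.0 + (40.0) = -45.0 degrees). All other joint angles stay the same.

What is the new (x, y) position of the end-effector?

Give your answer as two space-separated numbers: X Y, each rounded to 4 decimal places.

joint[0] = (0.0000, 0.0000)  (base)
link 0: phi[0] = -45 = -45 deg
  cos(-45 deg) = 0.7071, sin(-45 deg) = -0.7071
  joint[1] = (0.0000, 0.0000) + 8.3 * (0.7071, -0.7071) = (0.0000 + 5.8690, 0.0000 + -5.8690) = (5.8690, -5.8690)
link 1: phi[1] = -45 + -45 = -90 deg
  cos(-90 deg) = 0.0000, sin(-90 deg) = -1.0000
  joint[2] = (5.8690, -5.8690) + 2.9 * (0.0000, -1.0000) = (5.8690 + 0.0000, -5.8690 + -2.9000) = (5.8690, -8.7690)
link 2: phi[2] = -45 + -45 + 55 = -35 deg
  cos(-35 deg) = 0.8192, sin(-35 deg) = -0.5736
  joint[3] = (5.8690, -8.7690) + 1.6 * (0.8192, -0.5736) = (5.8690 + 1.3106, -8.7690 + -0.9177) = (7.1796, -9.6867)
End effector: (7.1796, -9.6867)

Answer: 7.1796 -9.6867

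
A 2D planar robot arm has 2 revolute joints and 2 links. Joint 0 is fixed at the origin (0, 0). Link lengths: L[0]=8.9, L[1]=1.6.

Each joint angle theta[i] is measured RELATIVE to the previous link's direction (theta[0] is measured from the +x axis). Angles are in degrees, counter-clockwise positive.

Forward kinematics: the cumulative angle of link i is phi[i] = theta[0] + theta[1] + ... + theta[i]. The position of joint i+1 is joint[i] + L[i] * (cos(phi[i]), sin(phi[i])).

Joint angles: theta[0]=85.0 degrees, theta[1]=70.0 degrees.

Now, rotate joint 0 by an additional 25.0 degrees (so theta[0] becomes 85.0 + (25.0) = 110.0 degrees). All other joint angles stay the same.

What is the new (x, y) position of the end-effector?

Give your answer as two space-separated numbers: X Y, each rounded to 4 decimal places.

joint[0] = (0.0000, 0.0000)  (base)
link 0: phi[0] = 110 = 110 deg
  cos(110 deg) = -0.3420, sin(110 deg) = 0.9397
  joint[1] = (0.0000, 0.0000) + 8.9 * (-0.3420, 0.9397) = (0.0000 + -3.0440, 0.0000 + 8.3633) = (-3.0440, 8.3633)
link 1: phi[1] = 110 + 70 = 180 deg
  cos(180 deg) = -1.0000, sin(180 deg) = 0.0000
  joint[2] = (-3.0440, 8.3633) + 1.6 * (-1.0000, 0.0000) = (-3.0440 + -1.6000, 8.3633 + 0.0000) = (-4.6440, 8.3633)
End effector: (-4.6440, 8.3633)

Answer: -4.6440 8.3633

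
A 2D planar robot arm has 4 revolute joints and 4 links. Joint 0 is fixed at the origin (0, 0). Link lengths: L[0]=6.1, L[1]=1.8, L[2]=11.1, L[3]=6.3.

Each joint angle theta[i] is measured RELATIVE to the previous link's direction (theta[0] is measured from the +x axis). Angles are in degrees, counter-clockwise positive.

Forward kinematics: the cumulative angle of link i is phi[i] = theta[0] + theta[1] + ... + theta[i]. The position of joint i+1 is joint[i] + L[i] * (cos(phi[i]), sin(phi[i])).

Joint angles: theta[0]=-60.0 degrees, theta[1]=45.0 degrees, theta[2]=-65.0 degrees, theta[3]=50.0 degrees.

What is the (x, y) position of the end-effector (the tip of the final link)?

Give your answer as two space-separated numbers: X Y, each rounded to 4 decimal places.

Answer: 12.1721 -19.8300

Derivation:
joint[0] = (0.0000, 0.0000)  (base)
link 0: phi[0] = -60 = -60 deg
  cos(-60 deg) = 0.5000, sin(-60 deg) = -0.8660
  joint[1] = (0.0000, 0.0000) + 6.1 * (0.5000, -0.8660) = (0.0000 + 3.0500, 0.0000 + -5.2828) = (3.0500, -5.2828)
link 1: phi[1] = -60 + 45 = -15 deg
  cos(-15 deg) = 0.9659, sin(-15 deg) = -0.2588
  joint[2] = (3.0500, -5.2828) + 1.8 * (0.9659, -0.2588) = (3.0500 + 1.7387, -5.2828 + -0.4659) = (4.7887, -5.7486)
link 2: phi[2] = -60 + 45 + -65 = -80 deg
  cos(-80 deg) = 0.1736, sin(-80 deg) = -0.9848
  joint[3] = (4.7887, -5.7486) + 11.1 * (0.1736, -0.9848) = (4.7887 + 1.9275, -5.7486 + -10.9314) = (6.7162, -16.6800)
link 3: phi[3] = -60 + 45 + -65 + 50 = -30 deg
  cos(-30 deg) = 0.8660, sin(-30 deg) = -0.5000
  joint[4] = (6.7162, -16.6800) + 6.3 * (0.8660, -0.5000) = (6.7162 + 5.4560, -16.6800 + -3.1500) = (12.1721, -19.8300)
End effector: (12.1721, -19.8300)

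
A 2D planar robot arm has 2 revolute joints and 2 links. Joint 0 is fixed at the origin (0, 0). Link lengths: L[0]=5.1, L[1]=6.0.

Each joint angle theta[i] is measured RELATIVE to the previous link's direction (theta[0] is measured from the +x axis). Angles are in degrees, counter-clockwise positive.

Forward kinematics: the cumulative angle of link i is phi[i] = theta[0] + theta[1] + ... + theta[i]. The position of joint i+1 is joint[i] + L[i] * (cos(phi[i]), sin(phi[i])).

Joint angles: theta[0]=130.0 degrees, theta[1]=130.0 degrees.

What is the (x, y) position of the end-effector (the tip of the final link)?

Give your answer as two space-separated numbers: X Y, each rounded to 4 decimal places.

joint[0] = (0.0000, 0.0000)  (base)
link 0: phi[0] = 130 = 130 deg
  cos(130 deg) = -0.6428, sin(130 deg) = 0.7660
  joint[1] = (0.0000, 0.0000) + 5.1 * (-0.6428, 0.7660) = (0.0000 + -3.2782, 0.0000 + 3.9068) = (-3.2782, 3.9068)
link 1: phi[1] = 130 + 130 = 260 deg
  cos(260 deg) = -0.1736, sin(260 deg) = -0.9848
  joint[2] = (-3.2782, 3.9068) + 6 * (-0.1736, -0.9848) = (-3.2782 + -1.0419, 3.9068 + -5.9088) = (-4.3201, -2.0020)
End effector: (-4.3201, -2.0020)

Answer: -4.3201 -2.0020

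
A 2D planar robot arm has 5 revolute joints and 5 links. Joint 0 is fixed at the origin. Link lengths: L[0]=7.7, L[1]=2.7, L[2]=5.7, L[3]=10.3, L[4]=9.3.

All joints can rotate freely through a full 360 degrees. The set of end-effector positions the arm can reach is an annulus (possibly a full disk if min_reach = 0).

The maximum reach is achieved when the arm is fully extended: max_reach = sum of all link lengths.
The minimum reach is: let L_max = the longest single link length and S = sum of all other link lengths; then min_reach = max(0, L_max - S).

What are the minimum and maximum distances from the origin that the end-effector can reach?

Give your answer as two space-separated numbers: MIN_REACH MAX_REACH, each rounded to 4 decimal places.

Link lengths: [7.7, 2.7, 5.7, 10.3, 9.3]
max_reach = 7.7 + 2.7 + 5.7 + 10.3 + 9.3 = 35.7
L_max = max([7.7, 2.7, 5.7, 10.3, 9.3]) = 10.3
S (sum of others) = 35.7 - 10.3 = 25.4
min_reach = max(0, 10.3 - 25.4) = max(0, -15.1) = 0

Answer: 0.0000 35.7000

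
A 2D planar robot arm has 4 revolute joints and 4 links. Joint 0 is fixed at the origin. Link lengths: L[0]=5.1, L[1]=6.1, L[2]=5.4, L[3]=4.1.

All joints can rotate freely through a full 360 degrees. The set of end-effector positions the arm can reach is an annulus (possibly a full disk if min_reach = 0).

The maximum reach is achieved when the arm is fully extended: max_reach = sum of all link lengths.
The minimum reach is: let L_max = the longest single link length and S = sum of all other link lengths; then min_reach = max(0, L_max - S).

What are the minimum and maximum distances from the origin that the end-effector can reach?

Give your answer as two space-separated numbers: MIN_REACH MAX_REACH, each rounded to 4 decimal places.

Link lengths: [5.1, 6.1, 5.4, 4.1]
max_reach = 5.1 + 6.1 + 5.4 + 4.1 = 20.7
L_max = max([5.1, 6.1, 5.4, 4.1]) = 6.1
S (sum of others) = 20.7 - 6.1 = 14.6
min_reach = max(0, 6.1 - 14.6) = max(0, -8.5) = 0

Answer: 0.0000 20.7000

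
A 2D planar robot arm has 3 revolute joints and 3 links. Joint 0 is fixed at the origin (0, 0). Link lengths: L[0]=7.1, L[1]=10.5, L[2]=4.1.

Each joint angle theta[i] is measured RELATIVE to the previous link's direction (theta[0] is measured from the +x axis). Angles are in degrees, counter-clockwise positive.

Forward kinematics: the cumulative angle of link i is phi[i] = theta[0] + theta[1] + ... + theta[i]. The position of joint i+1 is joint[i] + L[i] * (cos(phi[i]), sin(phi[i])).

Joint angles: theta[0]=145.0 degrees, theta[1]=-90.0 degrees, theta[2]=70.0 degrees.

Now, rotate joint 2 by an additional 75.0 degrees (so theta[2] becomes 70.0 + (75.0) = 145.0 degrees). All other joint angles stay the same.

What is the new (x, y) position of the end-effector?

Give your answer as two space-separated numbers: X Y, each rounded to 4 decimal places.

joint[0] = (0.0000, 0.0000)  (base)
link 0: phi[0] = 145 = 145 deg
  cos(145 deg) = -0.8192, sin(145 deg) = 0.5736
  joint[1] = (0.0000, 0.0000) + 7.1 * (-0.8192, 0.5736) = (0.0000 + -5.8160, 0.0000 + 4.0724) = (-5.8160, 4.0724)
link 1: phi[1] = 145 + -90 = 55 deg
  cos(55 deg) = 0.5736, sin(55 deg) = 0.8192
  joint[2] = (-5.8160, 4.0724) + 10.5 * (0.5736, 0.8192) = (-5.8160 + 6.0226, 4.0724 + 8.6011) = (0.2066, 12.6735)
link 2: phi[2] = 145 + -90 + 145 = 200 deg
  cos(200 deg) = -0.9397, sin(200 deg) = -0.3420
  joint[3] = (0.2066, 12.6735) + 4.1 * (-0.9397, -0.3420) = (0.2066 + -3.8527, 12.6735 + -1.4023) = (-3.6462, 11.2712)
End effector: (-3.6462, 11.2712)

Answer: -3.6462 11.2712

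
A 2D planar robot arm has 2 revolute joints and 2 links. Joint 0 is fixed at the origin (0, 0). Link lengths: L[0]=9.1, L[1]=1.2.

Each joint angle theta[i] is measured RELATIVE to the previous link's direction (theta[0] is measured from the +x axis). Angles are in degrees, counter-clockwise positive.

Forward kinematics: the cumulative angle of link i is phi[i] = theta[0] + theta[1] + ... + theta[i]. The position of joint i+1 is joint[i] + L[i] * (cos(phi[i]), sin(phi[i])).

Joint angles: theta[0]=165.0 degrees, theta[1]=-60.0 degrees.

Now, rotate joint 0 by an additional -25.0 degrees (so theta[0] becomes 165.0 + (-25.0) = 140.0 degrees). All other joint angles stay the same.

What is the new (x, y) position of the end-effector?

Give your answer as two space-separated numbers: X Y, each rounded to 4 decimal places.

joint[0] = (0.0000, 0.0000)  (base)
link 0: phi[0] = 140 = 140 deg
  cos(140 deg) = -0.7660, sin(140 deg) = 0.6428
  joint[1] = (0.0000, 0.0000) + 9.1 * (-0.7660, 0.6428) = (0.0000 + -6.9710, 0.0000 + 5.8494) = (-6.9710, 5.8494)
link 1: phi[1] = 140 + -60 = 80 deg
  cos(80 deg) = 0.1736, sin(80 deg) = 0.9848
  joint[2] = (-6.9710, 5.8494) + 1.2 * (0.1736, 0.9848) = (-6.9710 + 0.2084, 5.8494 + 1.1818) = (-6.7626, 7.0311)
End effector: (-6.7626, 7.0311)

Answer: -6.7626 7.0311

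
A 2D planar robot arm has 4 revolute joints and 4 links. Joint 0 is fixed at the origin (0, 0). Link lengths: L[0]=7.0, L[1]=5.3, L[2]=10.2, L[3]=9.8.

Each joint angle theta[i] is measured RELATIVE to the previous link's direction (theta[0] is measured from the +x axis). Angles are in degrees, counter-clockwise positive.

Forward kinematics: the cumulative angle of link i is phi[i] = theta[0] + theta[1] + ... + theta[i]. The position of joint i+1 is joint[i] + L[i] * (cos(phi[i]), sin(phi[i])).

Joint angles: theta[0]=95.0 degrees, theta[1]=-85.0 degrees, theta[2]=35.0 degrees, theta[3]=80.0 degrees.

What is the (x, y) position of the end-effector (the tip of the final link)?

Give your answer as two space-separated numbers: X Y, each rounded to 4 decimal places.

Answer: 6.2008 23.1339

Derivation:
joint[0] = (0.0000, 0.0000)  (base)
link 0: phi[0] = 95 = 95 deg
  cos(95 deg) = -0.0872, sin(95 deg) = 0.9962
  joint[1] = (0.0000, 0.0000) + 7 * (-0.0872, 0.9962) = (0.0000 + -0.6101, 0.0000 + 6.9734) = (-0.6101, 6.9734)
link 1: phi[1] = 95 + -85 = 10 deg
  cos(10 deg) = 0.9848, sin(10 deg) = 0.1736
  joint[2] = (-0.6101, 6.9734) + 5.3 * (0.9848, 0.1736) = (-0.6101 + 5.2195, 6.9734 + 0.9203) = (4.6094, 7.8937)
link 2: phi[2] = 95 + -85 + 35 = 45 deg
  cos(45 deg) = 0.7071, sin(45 deg) = 0.7071
  joint[3] = (4.6094, 7.8937) + 10.2 * (0.7071, 0.7071) = (4.6094 + 7.2125, 7.8937 + 7.2125) = (11.8219, 15.1062)
link 3: phi[3] = 95 + -85 + 35 + 80 = 125 deg
  cos(125 deg) = -0.5736, sin(125 deg) = 0.8192
  joint[4] = (11.8219, 15.1062) + 9.8 * (-0.5736, 0.8192) = (11.8219 + -5.6210, 15.1062 + 8.0277) = (6.2008, 23.1339)
End effector: (6.2008, 23.1339)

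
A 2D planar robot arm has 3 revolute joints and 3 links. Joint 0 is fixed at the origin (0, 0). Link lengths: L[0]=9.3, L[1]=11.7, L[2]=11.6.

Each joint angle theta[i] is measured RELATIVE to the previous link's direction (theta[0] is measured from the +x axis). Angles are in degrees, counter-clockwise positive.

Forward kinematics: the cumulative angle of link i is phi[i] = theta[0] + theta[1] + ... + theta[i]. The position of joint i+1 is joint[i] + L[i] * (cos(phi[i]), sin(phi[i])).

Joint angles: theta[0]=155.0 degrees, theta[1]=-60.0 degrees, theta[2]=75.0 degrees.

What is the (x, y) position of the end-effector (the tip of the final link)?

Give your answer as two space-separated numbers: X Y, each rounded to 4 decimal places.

Answer: -20.8722 17.6001

Derivation:
joint[0] = (0.0000, 0.0000)  (base)
link 0: phi[0] = 155 = 155 deg
  cos(155 deg) = -0.9063, sin(155 deg) = 0.4226
  joint[1] = (0.0000, 0.0000) + 9.3 * (-0.9063, 0.4226) = (0.0000 + -8.4287, 0.0000 + 3.9303) = (-8.4287, 3.9303)
link 1: phi[1] = 155 + -60 = 95 deg
  cos(95 deg) = -0.0872, sin(95 deg) = 0.9962
  joint[2] = (-8.4287, 3.9303) + 11.7 * (-0.0872, 0.9962) = (-8.4287 + -1.0197, 3.9303 + 11.6555) = (-9.4484, 15.5858)
link 2: phi[2] = 155 + -60 + 75 = 170 deg
  cos(170 deg) = -0.9848, sin(170 deg) = 0.1736
  joint[3] = (-9.4484, 15.5858) + 11.6 * (-0.9848, 0.1736) = (-9.4484 + -11.4238, 15.5858 + 2.0143) = (-20.8722, 17.6001)
End effector: (-20.8722, 17.6001)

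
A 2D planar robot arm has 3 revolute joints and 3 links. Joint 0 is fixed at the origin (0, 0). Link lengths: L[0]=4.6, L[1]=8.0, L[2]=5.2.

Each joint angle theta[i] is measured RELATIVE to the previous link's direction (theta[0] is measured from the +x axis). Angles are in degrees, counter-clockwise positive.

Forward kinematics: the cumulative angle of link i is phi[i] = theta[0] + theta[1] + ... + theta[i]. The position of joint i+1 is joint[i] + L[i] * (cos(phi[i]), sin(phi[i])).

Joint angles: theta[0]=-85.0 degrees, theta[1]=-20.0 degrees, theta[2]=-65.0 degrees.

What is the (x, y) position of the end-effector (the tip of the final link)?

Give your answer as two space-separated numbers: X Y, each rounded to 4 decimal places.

Answer: -6.7906 -13.2129

Derivation:
joint[0] = (0.0000, 0.0000)  (base)
link 0: phi[0] = -85 = -85 deg
  cos(-85 deg) = 0.0872, sin(-85 deg) = -0.9962
  joint[1] = (0.0000, 0.0000) + 4.6 * (0.0872, -0.9962) = (0.0000 + 0.4009, 0.0000 + -4.5825) = (0.4009, -4.5825)
link 1: phi[1] = -85 + -20 = -105 deg
  cos(-105 deg) = -0.2588, sin(-105 deg) = -0.9659
  joint[2] = (0.4009, -4.5825) + 8 * (-0.2588, -0.9659) = (0.4009 + -2.0706, -4.5825 + -7.7274) = (-1.6696, -12.3099)
link 2: phi[2] = -85 + -20 + -65 = -170 deg
  cos(-170 deg) = -0.9848, sin(-170 deg) = -0.1736
  joint[3] = (-1.6696, -12.3099) + 5.2 * (-0.9848, -0.1736) = (-1.6696 + -5.1210, -12.3099 + -0.9030) = (-6.7906, -13.2129)
End effector: (-6.7906, -13.2129)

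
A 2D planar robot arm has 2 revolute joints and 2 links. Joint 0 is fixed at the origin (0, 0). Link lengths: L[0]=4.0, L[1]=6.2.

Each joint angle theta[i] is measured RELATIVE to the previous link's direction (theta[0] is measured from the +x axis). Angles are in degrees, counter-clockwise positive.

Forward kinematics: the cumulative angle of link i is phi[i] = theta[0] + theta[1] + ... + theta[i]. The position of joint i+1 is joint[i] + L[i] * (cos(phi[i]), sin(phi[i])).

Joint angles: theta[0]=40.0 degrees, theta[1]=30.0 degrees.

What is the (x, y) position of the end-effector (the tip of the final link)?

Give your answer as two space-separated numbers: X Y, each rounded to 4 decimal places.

Answer: 5.1847 8.3972

Derivation:
joint[0] = (0.0000, 0.0000)  (base)
link 0: phi[0] = 40 = 40 deg
  cos(40 deg) = 0.7660, sin(40 deg) = 0.6428
  joint[1] = (0.0000, 0.0000) + 4 * (0.7660, 0.6428) = (0.0000 + 3.0642, 0.0000 + 2.5712) = (3.0642, 2.5712)
link 1: phi[1] = 40 + 30 = 70 deg
  cos(70 deg) = 0.3420, sin(70 deg) = 0.9397
  joint[2] = (3.0642, 2.5712) + 6.2 * (0.3420, 0.9397) = (3.0642 + 2.1205, 2.5712 + 5.8261) = (5.1847, 8.3972)
End effector: (5.1847, 8.3972)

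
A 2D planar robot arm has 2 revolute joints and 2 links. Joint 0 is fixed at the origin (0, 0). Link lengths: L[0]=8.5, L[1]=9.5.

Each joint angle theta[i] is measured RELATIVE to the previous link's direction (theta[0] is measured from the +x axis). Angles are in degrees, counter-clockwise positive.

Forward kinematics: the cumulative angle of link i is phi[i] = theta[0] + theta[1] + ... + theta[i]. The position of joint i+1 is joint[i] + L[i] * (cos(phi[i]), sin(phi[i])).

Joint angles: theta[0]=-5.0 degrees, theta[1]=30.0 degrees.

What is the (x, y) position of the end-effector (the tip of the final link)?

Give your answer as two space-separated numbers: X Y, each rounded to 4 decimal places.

joint[0] = (0.0000, 0.0000)  (base)
link 0: phi[0] = -5 = -5 deg
  cos(-5 deg) = 0.9962, sin(-5 deg) = -0.0872
  joint[1] = (0.0000, 0.0000) + 8.5 * (0.9962, -0.0872) = (0.0000 + 8.4677, 0.0000 + -0.7408) = (8.4677, -0.7408)
link 1: phi[1] = -5 + 30 = 25 deg
  cos(25 deg) = 0.9063, sin(25 deg) = 0.4226
  joint[2] = (8.4677, -0.7408) + 9.5 * (0.9063, 0.4226) = (8.4677 + 8.6099, -0.7408 + 4.0149) = (17.0776, 3.2740)
End effector: (17.0776, 3.2740)

Answer: 17.0776 3.2740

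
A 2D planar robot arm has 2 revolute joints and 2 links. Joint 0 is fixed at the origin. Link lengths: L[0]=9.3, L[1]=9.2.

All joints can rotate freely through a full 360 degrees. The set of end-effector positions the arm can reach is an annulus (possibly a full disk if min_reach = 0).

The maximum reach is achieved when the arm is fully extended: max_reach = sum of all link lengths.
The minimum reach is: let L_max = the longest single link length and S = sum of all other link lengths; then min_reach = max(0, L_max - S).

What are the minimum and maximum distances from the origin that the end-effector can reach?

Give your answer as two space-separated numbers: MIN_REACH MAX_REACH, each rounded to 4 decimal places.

Answer: 0.1000 18.5000

Derivation:
Link lengths: [9.3, 9.2]
max_reach = 9.3 + 9.2 = 18.5
L_max = max([9.3, 9.2]) = 9.3
S (sum of others) = 18.5 - 9.3 = 9.2
min_reach = max(0, 9.3 - 9.2) = max(0, 0.1) = 0.1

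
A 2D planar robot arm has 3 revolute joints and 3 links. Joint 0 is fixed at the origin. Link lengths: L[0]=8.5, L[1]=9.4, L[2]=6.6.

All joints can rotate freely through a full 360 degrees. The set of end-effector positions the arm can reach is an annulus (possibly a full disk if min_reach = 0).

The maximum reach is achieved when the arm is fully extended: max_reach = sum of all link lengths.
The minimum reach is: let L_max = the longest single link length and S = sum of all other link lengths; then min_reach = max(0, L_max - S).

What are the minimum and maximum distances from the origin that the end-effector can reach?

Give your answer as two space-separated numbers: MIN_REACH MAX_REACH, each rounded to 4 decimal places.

Answer: 0.0000 24.5000

Derivation:
Link lengths: [8.5, 9.4, 6.6]
max_reach = 8.5 + 9.4 + 6.6 = 24.5
L_max = max([8.5, 9.4, 6.6]) = 9.4
S (sum of others) = 24.5 - 9.4 = 15.1
min_reach = max(0, 9.4 - 15.1) = max(0, -5.7) = 0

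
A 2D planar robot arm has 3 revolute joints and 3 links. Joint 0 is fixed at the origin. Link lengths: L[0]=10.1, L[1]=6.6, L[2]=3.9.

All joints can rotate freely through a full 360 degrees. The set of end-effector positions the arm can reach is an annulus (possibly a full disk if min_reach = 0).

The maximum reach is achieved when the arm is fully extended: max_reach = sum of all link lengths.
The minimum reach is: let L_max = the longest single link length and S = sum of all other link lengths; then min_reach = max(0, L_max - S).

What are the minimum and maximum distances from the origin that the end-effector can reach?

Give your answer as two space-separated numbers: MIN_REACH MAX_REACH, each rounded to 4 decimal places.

Link lengths: [10.1, 6.6, 3.9]
max_reach = 10.1 + 6.6 + 3.9 = 20.6
L_max = max([10.1, 6.6, 3.9]) = 10.1
S (sum of others) = 20.6 - 10.1 = 10.5
min_reach = max(0, 10.1 - 10.5) = max(0, -0.4) = 0

Answer: 0.0000 20.6000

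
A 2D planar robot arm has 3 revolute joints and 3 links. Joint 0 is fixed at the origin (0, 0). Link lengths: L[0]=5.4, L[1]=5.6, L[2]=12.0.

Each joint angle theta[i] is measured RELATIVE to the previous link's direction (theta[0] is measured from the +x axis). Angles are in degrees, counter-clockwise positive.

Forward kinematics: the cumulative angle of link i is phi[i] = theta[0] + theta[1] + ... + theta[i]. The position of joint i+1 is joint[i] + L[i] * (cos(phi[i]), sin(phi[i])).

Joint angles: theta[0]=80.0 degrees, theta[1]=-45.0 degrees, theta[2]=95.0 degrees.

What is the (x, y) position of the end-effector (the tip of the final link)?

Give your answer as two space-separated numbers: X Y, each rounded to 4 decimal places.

Answer: -2.1885 17.7225

Derivation:
joint[0] = (0.0000, 0.0000)  (base)
link 0: phi[0] = 80 = 80 deg
  cos(80 deg) = 0.1736, sin(80 deg) = 0.9848
  joint[1] = (0.0000, 0.0000) + 5.4 * (0.1736, 0.9848) = (0.0000 + 0.9377, 0.0000 + 5.3180) = (0.9377, 5.3180)
link 1: phi[1] = 80 + -45 = 35 deg
  cos(35 deg) = 0.8192, sin(35 deg) = 0.5736
  joint[2] = (0.9377, 5.3180) + 5.6 * (0.8192, 0.5736) = (0.9377 + 4.5873, 5.3180 + 3.2120) = (5.5250, 8.5300)
link 2: phi[2] = 80 + -45 + 95 = 130 deg
  cos(130 deg) = -0.6428, sin(130 deg) = 0.7660
  joint[3] = (5.5250, 8.5300) + 12 * (-0.6428, 0.7660) = (5.5250 + -7.7135, 8.5300 + 9.1925) = (-2.1885, 17.7225)
End effector: (-2.1885, 17.7225)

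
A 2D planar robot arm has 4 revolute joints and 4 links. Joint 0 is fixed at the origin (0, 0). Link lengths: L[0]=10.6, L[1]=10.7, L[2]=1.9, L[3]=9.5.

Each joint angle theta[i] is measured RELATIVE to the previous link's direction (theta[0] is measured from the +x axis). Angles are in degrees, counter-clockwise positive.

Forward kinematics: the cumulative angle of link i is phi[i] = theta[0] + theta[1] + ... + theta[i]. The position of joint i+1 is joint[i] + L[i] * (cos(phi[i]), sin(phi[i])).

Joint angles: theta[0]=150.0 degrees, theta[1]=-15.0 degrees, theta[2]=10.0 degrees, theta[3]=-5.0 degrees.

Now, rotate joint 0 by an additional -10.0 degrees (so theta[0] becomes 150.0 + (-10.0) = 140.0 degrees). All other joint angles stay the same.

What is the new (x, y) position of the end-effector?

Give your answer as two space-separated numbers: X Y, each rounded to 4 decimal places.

joint[0] = (0.0000, 0.0000)  (base)
link 0: phi[0] = 140 = 140 deg
  cos(140 deg) = -0.7660, sin(140 deg) = 0.6428
  joint[1] = (0.0000, 0.0000) + 10.6 * (-0.7660, 0.6428) = (0.0000 + -8.1201, 0.0000 + 6.8135) = (-8.1201, 6.8135)
link 1: phi[1] = 140 + -15 = 125 deg
  cos(125 deg) = -0.5736, sin(125 deg) = 0.8192
  joint[2] = (-8.1201, 6.8135) + 10.7 * (-0.5736, 0.8192) = (-8.1201 + -6.1373, 6.8135 + 8.7649) = (-14.2573, 15.5785)
link 2: phi[2] = 140 + -15 + 10 = 135 deg
  cos(135 deg) = -0.7071, sin(135 deg) = 0.7071
  joint[3] = (-14.2573, 15.5785) + 1.9 * (-0.7071, 0.7071) = (-14.2573 + -1.3435, 15.5785 + 1.3435) = (-15.6008, 16.9220)
link 3: phi[3] = 140 + -15 + 10 + -5 = 130 deg
  cos(130 deg) = -0.6428, sin(130 deg) = 0.7660
  joint[4] = (-15.6008, 16.9220) + 9.5 * (-0.6428, 0.7660) = (-15.6008 + -6.1065, 16.9220 + 7.2774) = (-21.7073, 24.1994)
End effector: (-21.7073, 24.1994)

Answer: -21.7073 24.1994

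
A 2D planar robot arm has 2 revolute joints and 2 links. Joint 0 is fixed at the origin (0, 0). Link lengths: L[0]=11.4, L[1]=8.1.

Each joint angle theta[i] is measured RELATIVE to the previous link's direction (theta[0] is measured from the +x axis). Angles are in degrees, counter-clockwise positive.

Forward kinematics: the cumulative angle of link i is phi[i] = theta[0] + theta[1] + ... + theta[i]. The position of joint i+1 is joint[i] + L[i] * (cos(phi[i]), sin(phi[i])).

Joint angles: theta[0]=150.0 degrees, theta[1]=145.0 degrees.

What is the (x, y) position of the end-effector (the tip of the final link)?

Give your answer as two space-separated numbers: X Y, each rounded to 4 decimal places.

joint[0] = (0.0000, 0.0000)  (base)
link 0: phi[0] = 150 = 150 deg
  cos(150 deg) = -0.8660, sin(150 deg) = 0.5000
  joint[1] = (0.0000, 0.0000) + 11.4 * (-0.8660, 0.5000) = (0.0000 + -9.8727, 0.0000 + 5.7000) = (-9.8727, 5.7000)
link 1: phi[1] = 150 + 145 = 295 deg
  cos(295 deg) = 0.4226, sin(295 deg) = -0.9063
  joint[2] = (-9.8727, 5.7000) + 8.1 * (0.4226, -0.9063) = (-9.8727 + 3.4232, 5.7000 + -7.3411) = (-6.4495, -1.6411)
End effector: (-6.4495, -1.6411)

Answer: -6.4495 -1.6411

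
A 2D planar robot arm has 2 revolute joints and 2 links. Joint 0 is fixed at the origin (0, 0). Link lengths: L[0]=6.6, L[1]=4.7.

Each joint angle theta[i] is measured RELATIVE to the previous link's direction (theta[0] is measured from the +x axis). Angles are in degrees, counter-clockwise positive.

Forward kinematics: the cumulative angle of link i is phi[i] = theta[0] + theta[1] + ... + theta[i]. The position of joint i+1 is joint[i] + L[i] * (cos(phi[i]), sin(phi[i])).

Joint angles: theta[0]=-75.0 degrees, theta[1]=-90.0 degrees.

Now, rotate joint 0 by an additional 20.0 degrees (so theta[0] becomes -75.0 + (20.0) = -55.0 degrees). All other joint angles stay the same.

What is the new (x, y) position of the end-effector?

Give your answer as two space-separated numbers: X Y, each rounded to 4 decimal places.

joint[0] = (0.0000, 0.0000)  (base)
link 0: phi[0] = -55 = -55 deg
  cos(-55 deg) = 0.5736, sin(-55 deg) = -0.8192
  joint[1] = (0.0000, 0.0000) + 6.6 * (0.5736, -0.8192) = (0.0000 + 3.7856, 0.0000 + -5.4064) = (3.7856, -5.4064)
link 1: phi[1] = -55 + -90 = -145 deg
  cos(-145 deg) = -0.8192, sin(-145 deg) = -0.5736
  joint[2] = (3.7856, -5.4064) + 4.7 * (-0.8192, -0.5736) = (3.7856 + -3.8500, -5.4064 + -2.6958) = (-0.0644, -8.1022)
End effector: (-0.0644, -8.1022)

Answer: -0.0644 -8.1022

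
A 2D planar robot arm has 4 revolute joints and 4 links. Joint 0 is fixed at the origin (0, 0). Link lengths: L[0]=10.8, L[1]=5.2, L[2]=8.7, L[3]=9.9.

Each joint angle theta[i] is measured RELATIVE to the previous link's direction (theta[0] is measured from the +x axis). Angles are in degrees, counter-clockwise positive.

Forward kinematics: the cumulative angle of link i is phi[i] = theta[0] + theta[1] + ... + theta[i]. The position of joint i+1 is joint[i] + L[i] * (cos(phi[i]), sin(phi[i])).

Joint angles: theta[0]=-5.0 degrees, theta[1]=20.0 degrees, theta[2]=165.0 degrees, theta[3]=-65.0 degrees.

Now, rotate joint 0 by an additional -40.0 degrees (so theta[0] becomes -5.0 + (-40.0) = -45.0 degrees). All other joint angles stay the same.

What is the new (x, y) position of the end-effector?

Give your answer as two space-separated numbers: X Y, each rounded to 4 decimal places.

joint[0] = (0.0000, 0.0000)  (base)
link 0: phi[0] = -45 = -45 deg
  cos(-45 deg) = 0.7071, sin(-45 deg) = -0.7071
  joint[1] = (0.0000, 0.0000) + 10.8 * (0.7071, -0.7071) = (0.0000 + 7.6368, 0.0000 + -7.6368) = (7.6368, -7.6368)
link 1: phi[1] = -45 + 20 = -25 deg
  cos(-25 deg) = 0.9063, sin(-25 deg) = -0.4226
  joint[2] = (7.6368, -7.6368) + 5.2 * (0.9063, -0.4226) = (7.6368 + 4.7128, -7.6368 + -2.1976) = (12.3496, -9.8344)
link 2: phi[2] = -45 + 20 + 165 = 140 deg
  cos(140 deg) = -0.7660, sin(140 deg) = 0.6428
  joint[3] = (12.3496, -9.8344) + 8.7 * (-0.7660, 0.6428) = (12.3496 + -6.6646, -9.8344 + 5.5923) = (5.6850, -4.2421)
link 3: phi[3] = -45 + 20 + 165 + -65 = 75 deg
  cos(75 deg) = 0.2588, sin(75 deg) = 0.9659
  joint[4] = (5.6850, -4.2421) + 9.9 * (0.2588, 0.9659) = (5.6850 + 2.5623, -4.2421 + 9.5627) = (8.2473, 5.3205)
End effector: (8.2473, 5.3205)

Answer: 8.2473 5.3205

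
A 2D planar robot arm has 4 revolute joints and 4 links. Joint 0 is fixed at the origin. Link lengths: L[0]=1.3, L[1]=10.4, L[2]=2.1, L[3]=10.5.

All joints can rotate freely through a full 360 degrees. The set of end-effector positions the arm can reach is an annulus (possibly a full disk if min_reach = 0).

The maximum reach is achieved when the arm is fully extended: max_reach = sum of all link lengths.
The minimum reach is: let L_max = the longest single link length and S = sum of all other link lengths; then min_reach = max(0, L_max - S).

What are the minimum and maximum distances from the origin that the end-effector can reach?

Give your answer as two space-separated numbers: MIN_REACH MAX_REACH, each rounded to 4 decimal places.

Answer: 0.0000 24.3000

Derivation:
Link lengths: [1.3, 10.4, 2.1, 10.5]
max_reach = 1.3 + 10.4 + 2.1 + 10.5 = 24.3
L_max = max([1.3, 10.4, 2.1, 10.5]) = 10.5
S (sum of others) = 24.3 - 10.5 = 13.8
min_reach = max(0, 10.5 - 13.8) = max(0, -3.3) = 0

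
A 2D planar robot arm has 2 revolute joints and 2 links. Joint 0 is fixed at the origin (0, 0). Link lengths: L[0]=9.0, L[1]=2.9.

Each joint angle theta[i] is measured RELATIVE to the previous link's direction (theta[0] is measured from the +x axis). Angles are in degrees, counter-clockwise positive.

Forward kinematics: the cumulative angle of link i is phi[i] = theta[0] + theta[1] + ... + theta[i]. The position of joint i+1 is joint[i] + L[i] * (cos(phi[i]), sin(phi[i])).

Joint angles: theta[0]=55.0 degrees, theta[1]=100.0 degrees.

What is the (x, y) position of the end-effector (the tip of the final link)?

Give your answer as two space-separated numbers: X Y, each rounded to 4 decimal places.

Answer: 2.5339 8.5980

Derivation:
joint[0] = (0.0000, 0.0000)  (base)
link 0: phi[0] = 55 = 55 deg
  cos(55 deg) = 0.5736, sin(55 deg) = 0.8192
  joint[1] = (0.0000, 0.0000) + 9 * (0.5736, 0.8192) = (0.0000 + 5.1622, 0.0000 + 7.3724) = (5.1622, 7.3724)
link 1: phi[1] = 55 + 100 = 155 deg
  cos(155 deg) = -0.9063, sin(155 deg) = 0.4226
  joint[2] = (5.1622, 7.3724) + 2.9 * (-0.9063, 0.4226) = (5.1622 + -2.6283, 7.3724 + 1.2256) = (2.5339, 8.5980)
End effector: (2.5339, 8.5980)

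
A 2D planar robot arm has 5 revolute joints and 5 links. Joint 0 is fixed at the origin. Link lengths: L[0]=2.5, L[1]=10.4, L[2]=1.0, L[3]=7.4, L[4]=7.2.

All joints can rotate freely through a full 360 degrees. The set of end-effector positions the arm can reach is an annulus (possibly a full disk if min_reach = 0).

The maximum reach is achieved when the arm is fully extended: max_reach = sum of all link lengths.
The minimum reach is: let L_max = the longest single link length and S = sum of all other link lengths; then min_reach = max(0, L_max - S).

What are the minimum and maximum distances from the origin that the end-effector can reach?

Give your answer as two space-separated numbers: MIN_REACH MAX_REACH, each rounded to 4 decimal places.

Link lengths: [2.5, 10.4, 1.0, 7.4, 7.2]
max_reach = 2.5 + 10.4 + 1 + 7.4 + 7.2 = 28.5
L_max = max([2.5, 10.4, 1.0, 7.4, 7.2]) = 10.4
S (sum of others) = 28.5 - 10.4 = 18.1
min_reach = max(0, 10.4 - 18.1) = max(0, -7.7) = 0

Answer: 0.0000 28.5000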